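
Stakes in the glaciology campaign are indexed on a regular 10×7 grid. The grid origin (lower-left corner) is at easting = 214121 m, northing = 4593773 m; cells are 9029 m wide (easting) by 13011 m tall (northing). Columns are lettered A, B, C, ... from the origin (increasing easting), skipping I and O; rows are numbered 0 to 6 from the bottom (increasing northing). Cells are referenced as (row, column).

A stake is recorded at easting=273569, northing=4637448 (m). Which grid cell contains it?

(3, G)

Column index: ⌊(273569 − 214121) / 9029⌋ = ⌊6.584⌋ = 6 → column G
Row offset from origin: ⌊(4637448 − 4593773) / 13011⌋ = ⌊3.357⌋ = 3 → row 3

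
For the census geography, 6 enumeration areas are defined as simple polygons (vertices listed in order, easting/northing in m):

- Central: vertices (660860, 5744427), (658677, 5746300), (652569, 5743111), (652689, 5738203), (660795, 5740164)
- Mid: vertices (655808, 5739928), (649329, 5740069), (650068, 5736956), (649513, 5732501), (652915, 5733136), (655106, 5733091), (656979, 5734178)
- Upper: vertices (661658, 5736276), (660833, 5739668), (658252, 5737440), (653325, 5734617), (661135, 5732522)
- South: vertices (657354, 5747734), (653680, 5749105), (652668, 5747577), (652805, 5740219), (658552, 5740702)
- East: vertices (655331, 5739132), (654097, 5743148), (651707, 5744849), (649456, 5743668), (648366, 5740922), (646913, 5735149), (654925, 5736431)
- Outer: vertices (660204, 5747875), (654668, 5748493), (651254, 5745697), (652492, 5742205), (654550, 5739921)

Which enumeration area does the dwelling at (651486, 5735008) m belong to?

Cast a ray rightward from (651486, 5735008). For each polygon, the edges (by vertex number in listed order) whose endpoints lie on opposite sides of northing = 5735008, where each meets that height, and whether that is right or left of the point:
Central: no edge straddles that height → 0 crossings.
Mid: 3–4 at easting≈649825.3 (left), 7–1 at easting≈656810.0 (right) → 1 crossing.
Upper: 3–4 at easting≈654007.4 (right), 5–1 at easting≈661481.3 (right) → 2 crossings.
South: no edge straddles that height → 0 crossings.
East: no edge straddles that height → 0 crossings.
Outer: no edge straddles that height → 0 crossings.
Only Mid has an odd count, so the point is inside Mid.

Mid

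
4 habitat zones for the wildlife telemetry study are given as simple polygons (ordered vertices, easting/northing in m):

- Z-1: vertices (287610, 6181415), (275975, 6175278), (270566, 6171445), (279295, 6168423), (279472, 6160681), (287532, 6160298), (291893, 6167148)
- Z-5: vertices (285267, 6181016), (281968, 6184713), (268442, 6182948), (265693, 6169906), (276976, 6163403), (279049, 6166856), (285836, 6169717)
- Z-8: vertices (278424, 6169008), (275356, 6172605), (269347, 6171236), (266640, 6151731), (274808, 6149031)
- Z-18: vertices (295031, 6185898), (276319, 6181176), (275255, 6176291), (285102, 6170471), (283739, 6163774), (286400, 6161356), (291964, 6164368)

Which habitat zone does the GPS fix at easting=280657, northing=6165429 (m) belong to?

Z-1

Cast a ray rightward from (280657, 6165429). For each polygon, the edges (by vertex number in listed order) whose endpoints lie on opposite sides of northing = 6165429, where each meets that height, and whether that is right or left of the point:
Z-1: 4–5 at easting≈279363.4 (left), 6–7 at easting≈290798.6 (right) → 1 crossing.
Z-5: 4–5 at easting≈273460.8 (left), 5–6 at easting≈278192.3 (left) → 0 crossings.
Z-8: 3–4 at easting≈268541.1 (left), 5–1 at easting≈277776.2 (left) → 0 crossings.
Z-18: 4–5 at easting≈284075.8 (right), 7–1 at easting≈292115.1 (right) → 2 crossings.
Only Z-1 has an odd count, so the point is inside Z-1.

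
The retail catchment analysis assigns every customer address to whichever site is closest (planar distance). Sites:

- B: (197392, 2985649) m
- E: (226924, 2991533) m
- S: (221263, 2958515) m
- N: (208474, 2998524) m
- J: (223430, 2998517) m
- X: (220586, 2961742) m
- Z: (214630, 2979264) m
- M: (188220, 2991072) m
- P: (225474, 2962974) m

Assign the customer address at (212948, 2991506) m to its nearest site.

N

Squared distances to each site:
B: 276293585.000; E: 195329305.000; S: 1157545306.000; N: 69269000.000; J: 159026445.000; X: 944234740.000; Z: 152695688.000; M: 611662340.000; P: 970975700.000.
Minimum at N.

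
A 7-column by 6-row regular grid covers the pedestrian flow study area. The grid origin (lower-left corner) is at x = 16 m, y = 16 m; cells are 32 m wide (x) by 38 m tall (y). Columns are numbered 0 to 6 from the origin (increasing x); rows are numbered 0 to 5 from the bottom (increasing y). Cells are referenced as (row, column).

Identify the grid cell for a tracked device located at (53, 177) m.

(4, 1)

Column index: ⌊(53 − 16) / 32⌋ = ⌊1.156⌋ = 1
Row offset from origin: ⌊(177 − 16) / 38⌋ = ⌊4.237⌋ = 4 → row 4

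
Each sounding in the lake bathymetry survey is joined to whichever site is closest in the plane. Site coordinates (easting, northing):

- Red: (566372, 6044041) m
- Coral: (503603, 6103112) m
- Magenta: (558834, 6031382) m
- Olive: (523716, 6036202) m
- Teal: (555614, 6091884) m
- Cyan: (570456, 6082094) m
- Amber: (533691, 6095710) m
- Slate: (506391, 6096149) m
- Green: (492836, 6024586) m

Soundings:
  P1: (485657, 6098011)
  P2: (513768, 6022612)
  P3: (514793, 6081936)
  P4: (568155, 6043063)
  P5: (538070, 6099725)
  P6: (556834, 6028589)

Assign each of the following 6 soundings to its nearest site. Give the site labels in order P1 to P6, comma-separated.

Coral, Olive, Slate, Red, Amber, Magenta

P1 → Coral (d²=348079117.00)
P2 → Olive (d²=283650804.00)
P3 → Slate (d²=272602973.00)
P4 → Red (d²=4135573.00)
P5 → Amber (d²=35295866.00)
P6 → Magenta (d²=11800849.00)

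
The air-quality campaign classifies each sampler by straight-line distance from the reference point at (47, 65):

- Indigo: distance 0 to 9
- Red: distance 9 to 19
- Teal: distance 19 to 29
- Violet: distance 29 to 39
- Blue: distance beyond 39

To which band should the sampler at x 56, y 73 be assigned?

Red

Distance = √((56−47)² + (73−65)²) = √(81.000 + 64.000) = 12.042.
9 ≤ 12.042 < 19 → Red.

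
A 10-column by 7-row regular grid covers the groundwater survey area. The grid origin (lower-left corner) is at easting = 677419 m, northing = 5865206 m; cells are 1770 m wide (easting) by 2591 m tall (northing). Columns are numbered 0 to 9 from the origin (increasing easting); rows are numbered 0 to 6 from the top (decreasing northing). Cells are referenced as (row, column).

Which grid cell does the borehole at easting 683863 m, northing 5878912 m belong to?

Column index: ⌊(683863 − 677419) / 1770⌋ = ⌊3.641⌋ = 3
Row offset from origin: ⌊(5878912 − 5865206) / 2591⌋ = ⌊5.290⌋ = 5 → row 1 (counted from top)

(1, 3)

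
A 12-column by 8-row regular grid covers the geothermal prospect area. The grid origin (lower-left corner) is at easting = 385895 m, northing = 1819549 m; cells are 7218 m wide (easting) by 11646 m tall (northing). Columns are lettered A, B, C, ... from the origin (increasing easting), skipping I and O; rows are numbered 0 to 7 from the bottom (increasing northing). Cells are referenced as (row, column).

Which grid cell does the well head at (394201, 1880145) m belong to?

Column index: ⌊(394201 − 385895) / 7218⌋ = ⌊1.151⌋ = 1 → column B
Row offset from origin: ⌊(1880145 − 1819549) / 11646⌋ = ⌊5.203⌋ = 5 → row 5

(5, B)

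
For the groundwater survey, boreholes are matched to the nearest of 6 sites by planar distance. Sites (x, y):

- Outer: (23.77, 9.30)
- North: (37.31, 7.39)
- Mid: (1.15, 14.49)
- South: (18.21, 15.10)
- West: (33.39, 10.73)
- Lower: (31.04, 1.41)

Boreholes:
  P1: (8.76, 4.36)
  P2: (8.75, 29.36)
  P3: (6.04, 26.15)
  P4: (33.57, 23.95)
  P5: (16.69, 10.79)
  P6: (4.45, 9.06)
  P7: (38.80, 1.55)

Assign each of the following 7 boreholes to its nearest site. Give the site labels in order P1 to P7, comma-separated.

Mid, Mid, Mid, West, South, Mid, North

P1 → Mid (d²=160.53)
P2 → Mid (d²=278.88)
P3 → Mid (d²=159.87)
P4 → West (d²=174.80)
P5 → South (d²=20.89)
P6 → Mid (d²=40.37)
P7 → North (d²=36.33)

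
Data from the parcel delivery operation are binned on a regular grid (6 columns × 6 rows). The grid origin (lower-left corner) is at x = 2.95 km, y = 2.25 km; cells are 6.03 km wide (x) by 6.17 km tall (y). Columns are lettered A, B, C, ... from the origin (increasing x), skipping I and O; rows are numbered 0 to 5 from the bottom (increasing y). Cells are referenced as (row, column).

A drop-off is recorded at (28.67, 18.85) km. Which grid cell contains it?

(2, E)

Column index: ⌊(28.67 − 2.95) / 6.03⌋ = ⌊4.265⌋ = 4 → column E
Row offset from origin: ⌊(18.85 − 2.25) / 6.17⌋ = ⌊2.690⌋ = 2 → row 2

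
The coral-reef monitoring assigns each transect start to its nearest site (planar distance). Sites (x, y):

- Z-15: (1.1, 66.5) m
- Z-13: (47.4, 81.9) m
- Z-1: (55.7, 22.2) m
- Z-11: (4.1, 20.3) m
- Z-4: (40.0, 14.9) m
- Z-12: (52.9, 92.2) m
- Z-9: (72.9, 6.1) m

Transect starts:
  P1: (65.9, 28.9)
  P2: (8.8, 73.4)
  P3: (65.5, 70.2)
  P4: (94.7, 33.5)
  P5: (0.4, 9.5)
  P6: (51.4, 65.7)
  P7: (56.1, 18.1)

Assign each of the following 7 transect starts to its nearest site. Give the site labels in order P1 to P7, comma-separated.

Z-1, Z-15, Z-13, Z-9, Z-11, Z-13, Z-1

P1 → Z-1 (d²=148.93)
P2 → Z-15 (d²=106.90)
P3 → Z-13 (d²=464.50)
P4 → Z-9 (d²=1226.00)
P5 → Z-11 (d²=130.33)
P6 → Z-13 (d²=278.44)
P7 → Z-1 (d²=16.97)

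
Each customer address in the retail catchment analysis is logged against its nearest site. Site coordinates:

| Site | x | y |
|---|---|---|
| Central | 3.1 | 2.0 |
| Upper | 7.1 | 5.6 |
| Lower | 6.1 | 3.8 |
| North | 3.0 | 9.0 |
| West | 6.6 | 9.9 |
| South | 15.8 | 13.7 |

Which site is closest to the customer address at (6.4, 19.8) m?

West

Squared distances to each site:
Central: 327.730; Upper: 202.130; Lower: 256.090; North: 128.200; West: 98.050; South: 125.570.
Minimum at West.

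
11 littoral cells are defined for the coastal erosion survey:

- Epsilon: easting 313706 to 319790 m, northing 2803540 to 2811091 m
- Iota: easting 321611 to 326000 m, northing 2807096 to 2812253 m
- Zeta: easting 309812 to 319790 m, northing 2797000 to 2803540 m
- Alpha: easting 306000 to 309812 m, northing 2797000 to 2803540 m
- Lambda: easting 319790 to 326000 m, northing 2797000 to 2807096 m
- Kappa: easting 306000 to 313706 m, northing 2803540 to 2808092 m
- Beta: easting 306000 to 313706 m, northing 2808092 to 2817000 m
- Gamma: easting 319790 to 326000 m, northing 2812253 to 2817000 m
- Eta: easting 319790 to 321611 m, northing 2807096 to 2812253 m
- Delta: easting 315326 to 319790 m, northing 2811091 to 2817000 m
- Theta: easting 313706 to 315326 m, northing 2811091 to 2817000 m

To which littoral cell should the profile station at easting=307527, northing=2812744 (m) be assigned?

The point has easting = 307527 and northing = 2812744.
Only Beta satisfies 306000 ≤ easting ≤ 313706 and 2808092 ≤ northing ≤ 2817000.

Beta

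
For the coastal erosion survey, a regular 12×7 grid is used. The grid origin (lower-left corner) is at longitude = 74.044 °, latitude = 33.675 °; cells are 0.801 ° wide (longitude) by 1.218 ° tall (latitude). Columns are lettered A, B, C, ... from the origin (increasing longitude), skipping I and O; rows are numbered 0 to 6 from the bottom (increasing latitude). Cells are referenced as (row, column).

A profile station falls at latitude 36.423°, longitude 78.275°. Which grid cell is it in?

(2, F)

Column index: ⌊(78.275 − 74.044) / 0.801⌋ = ⌊5.282⌋ = 5 → column F
Row offset from origin: ⌊(36.423 − 33.675) / 1.218⌋ = ⌊2.256⌋ = 2 → row 2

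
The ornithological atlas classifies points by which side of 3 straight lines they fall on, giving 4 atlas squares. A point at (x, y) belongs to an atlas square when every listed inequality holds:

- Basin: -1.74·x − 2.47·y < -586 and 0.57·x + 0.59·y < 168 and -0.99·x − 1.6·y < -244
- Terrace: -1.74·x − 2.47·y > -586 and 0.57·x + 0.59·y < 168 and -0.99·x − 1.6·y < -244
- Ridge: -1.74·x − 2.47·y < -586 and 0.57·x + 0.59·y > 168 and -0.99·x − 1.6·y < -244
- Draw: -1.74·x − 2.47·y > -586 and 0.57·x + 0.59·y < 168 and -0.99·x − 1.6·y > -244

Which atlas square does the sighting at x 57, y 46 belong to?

Draw

-1.74·57 − 2.47·46 = -212.800, which is > -586
0.57·57 + 0.59·46 = 59.630, which is < 168
-0.99·57 − 1.6·46 = -130.030, which is > -244
This sign pattern matches Draw.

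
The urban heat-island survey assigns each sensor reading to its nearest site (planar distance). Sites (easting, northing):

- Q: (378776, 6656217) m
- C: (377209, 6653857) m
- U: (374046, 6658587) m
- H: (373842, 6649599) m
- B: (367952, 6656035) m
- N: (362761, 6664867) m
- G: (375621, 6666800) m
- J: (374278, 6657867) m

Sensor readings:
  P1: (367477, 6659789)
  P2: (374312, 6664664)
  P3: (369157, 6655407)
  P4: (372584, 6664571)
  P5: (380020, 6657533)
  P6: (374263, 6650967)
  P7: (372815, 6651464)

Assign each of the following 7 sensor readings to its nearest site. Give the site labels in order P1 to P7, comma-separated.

P1 → B (d²=14318141.00)
P2 → G (d²=6275977.00)
P3 → B (d²=1846409.00)
P4 → G (d²=14191810.00)
P5 → Q (d²=3279392.00)
P6 → H (d²=2048665.00)
P7 → H (d²=4532954.00)

B, G, B, G, Q, H, H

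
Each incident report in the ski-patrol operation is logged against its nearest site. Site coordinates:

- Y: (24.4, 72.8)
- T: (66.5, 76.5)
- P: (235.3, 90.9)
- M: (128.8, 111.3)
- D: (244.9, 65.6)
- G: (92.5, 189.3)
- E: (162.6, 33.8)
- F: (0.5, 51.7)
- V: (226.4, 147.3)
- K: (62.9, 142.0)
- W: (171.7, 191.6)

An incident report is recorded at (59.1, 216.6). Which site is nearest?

G

Squared distances to each site:
Y: 21882.530; T: 19682.770; P: 46846.930; M: 15946.180; D: 57322.640; G: 1860.850; E: 44128.090; F: 30625.970; V: 32791.780; K: 5579.600; W: 13303.760.
Minimum at G.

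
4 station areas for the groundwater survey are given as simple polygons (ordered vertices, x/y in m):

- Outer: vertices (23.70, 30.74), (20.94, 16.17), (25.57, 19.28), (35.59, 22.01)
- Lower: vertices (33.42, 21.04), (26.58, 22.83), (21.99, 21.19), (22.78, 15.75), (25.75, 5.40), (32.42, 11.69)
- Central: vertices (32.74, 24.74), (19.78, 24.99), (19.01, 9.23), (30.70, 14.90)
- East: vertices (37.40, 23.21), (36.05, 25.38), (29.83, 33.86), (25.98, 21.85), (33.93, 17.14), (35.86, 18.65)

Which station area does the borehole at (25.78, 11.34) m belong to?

Cast a ray rightward from (25.78, 11.34). For each polygon, the edges (by vertex number in listed order) whose endpoints lie on opposite sides of y = 11.34, where each meets that height, and whether that is right or left of the point:
Outer: no edge straddles that height → 0 crossings.
Lower: 4–5 at x≈24.045 (left), 5–6 at x≈32.049 (right) → 1 crossing.
Central: 2–3 at x≈19.113 (left), 3–4 at x≈23.360 (left) → 0 crossings.
East: no edge straddles that height → 0 crossings.
Only Lower has an odd count, so the point is inside Lower.

Lower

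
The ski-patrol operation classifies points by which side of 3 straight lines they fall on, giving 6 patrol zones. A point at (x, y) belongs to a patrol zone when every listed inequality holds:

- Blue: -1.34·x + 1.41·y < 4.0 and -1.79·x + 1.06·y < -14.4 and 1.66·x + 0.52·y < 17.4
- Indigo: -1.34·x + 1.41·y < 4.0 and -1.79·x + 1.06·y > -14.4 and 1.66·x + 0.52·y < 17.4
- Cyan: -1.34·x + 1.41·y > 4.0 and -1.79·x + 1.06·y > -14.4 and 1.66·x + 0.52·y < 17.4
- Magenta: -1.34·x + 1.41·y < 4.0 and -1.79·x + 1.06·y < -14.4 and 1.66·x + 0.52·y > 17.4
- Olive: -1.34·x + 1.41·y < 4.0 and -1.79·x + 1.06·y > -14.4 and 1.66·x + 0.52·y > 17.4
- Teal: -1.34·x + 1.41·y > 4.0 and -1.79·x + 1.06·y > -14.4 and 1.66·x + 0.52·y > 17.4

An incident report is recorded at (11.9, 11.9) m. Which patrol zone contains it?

Olive

-1.34·11.9 + 1.41·11.9 = 0.833, which is < 4.0
-1.79·11.9 + 1.06·11.9 = -8.687, which is > -14.4
1.66·11.9 + 0.52·11.9 = 25.942, which is > 17.4
This sign pattern matches Olive.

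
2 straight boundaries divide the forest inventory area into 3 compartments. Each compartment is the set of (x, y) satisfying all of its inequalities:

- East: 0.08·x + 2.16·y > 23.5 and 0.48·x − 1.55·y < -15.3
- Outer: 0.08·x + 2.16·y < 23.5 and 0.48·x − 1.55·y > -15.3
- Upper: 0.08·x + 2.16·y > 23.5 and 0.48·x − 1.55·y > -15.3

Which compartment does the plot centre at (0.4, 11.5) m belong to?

0.08·0.4 + 2.16·11.5 = 24.872, which is > 23.5
0.48·0.4 − 1.55·11.5 = -17.633, which is < -15.3
This sign pattern matches East.

East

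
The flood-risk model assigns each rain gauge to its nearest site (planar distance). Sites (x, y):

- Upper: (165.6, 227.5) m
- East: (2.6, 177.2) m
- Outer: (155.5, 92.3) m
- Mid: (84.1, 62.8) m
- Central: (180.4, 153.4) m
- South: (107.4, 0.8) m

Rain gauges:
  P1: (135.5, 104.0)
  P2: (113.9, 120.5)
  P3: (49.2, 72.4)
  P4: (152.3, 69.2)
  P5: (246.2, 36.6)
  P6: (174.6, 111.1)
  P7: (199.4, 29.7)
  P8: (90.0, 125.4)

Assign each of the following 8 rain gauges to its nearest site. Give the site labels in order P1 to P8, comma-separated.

P1 → Outer (d²=536.89)
P2 → Outer (d²=2525.80)
P3 → Mid (d²=1310.17)
P4 → Outer (d²=543.85)
P5 → Outer (d²=11328.98)
P6 → Outer (d²=718.25)
P7 → Outer (d²=5845.97)
P8 → Mid (d²=3953.57)

Outer, Outer, Mid, Outer, Outer, Outer, Outer, Mid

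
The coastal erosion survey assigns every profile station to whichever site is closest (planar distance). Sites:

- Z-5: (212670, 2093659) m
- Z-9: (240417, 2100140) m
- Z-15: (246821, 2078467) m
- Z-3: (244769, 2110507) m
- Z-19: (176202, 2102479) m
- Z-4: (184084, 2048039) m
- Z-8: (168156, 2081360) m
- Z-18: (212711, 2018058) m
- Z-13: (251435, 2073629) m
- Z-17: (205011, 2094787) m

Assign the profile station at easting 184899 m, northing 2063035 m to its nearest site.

Squared distances to each site:
Z-5: 1709057817.000; Z-9: 4459029349.000; Z-15: 4072480708.000; Z-3: 5838007684.000; Z-19: 1631466945.000; Z-4: 225544241.000; Z-8: 616133674.000; Z-18: 2796437873.000; Z-13: 4539272132.000; Z-17: 1412682048.000.
Minimum at Z-4.

Z-4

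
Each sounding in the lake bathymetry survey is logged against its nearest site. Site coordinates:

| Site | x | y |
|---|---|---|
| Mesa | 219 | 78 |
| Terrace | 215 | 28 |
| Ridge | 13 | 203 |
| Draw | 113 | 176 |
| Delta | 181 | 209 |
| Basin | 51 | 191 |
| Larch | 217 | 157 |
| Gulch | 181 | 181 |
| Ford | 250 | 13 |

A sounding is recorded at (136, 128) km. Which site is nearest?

Draw

Squared distances to each site:
Mesa: 9389.000; Terrace: 16241.000; Ridge: 20754.000; Draw: 2833.000; Delta: 8586.000; Basin: 11194.000; Larch: 7402.000; Gulch: 4834.000; Ford: 26221.000.
Minimum at Draw.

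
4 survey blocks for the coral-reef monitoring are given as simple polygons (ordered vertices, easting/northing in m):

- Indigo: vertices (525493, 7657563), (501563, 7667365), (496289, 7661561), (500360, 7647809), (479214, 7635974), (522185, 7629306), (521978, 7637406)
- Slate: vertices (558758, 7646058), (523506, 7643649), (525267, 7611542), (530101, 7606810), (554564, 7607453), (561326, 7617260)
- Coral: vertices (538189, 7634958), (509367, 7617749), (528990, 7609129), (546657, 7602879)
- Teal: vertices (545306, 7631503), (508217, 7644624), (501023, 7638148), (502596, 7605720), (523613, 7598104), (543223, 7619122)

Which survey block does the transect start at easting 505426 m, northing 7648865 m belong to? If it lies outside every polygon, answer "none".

Cast a ray rightward from (505426, 7648865). For each polygon, the edges (by vertex number in listed order) whose endpoints lie on opposite sides of northing = 7648865, where each meets that height, and whether that is right or left of the point:
Indigo: 3–4 at easting≈500047.4 (left), 7–1 at easting≈523976.2 (right) → 1 crossing.
Slate: no edge straddles that height → 0 crossings.
Coral: no edge straddles that height → 0 crossings.
Teal: no edge straddles that height → 0 crossings.
Only Indigo has an odd count, so the point is inside Indigo.

Indigo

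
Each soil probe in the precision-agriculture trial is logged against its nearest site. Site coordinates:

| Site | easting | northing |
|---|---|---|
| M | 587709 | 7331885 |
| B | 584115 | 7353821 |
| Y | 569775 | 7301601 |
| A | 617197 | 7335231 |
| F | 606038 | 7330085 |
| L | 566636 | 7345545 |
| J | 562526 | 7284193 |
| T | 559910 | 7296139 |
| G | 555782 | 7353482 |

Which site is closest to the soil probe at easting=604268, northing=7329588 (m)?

Squared distances to each site:
M: 279476690.000; B: 993381698.000; Y: 1973039218.000; A: 199002490.000; F: 3379909.000; L: 1670793273.000; J: 3803100589.000; T: 3086467765.000; G: 2921815432.000.
Minimum at F.

F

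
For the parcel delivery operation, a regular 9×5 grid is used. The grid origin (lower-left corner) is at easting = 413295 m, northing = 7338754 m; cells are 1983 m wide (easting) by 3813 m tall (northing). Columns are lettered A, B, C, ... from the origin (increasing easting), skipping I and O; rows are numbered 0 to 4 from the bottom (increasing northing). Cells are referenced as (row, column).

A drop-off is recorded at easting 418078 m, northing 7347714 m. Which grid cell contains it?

Column index: ⌊(418078 − 413295) / 1983⌋ = ⌊2.412⌋ = 2 → column C
Row offset from origin: ⌊(7347714 − 7338754) / 3813⌋ = ⌊2.350⌋ = 2 → row 2

(2, C)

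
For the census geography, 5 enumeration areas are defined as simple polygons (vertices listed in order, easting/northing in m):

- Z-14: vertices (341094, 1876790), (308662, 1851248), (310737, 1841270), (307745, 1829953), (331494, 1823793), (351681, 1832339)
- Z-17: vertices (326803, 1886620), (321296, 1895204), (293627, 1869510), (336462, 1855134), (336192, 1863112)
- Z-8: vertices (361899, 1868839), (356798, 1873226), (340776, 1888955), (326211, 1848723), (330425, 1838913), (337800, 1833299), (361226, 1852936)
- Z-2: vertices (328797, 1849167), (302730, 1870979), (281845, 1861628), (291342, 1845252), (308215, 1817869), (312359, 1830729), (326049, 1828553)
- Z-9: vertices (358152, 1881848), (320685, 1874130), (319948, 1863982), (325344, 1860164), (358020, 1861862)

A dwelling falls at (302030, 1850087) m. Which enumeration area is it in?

Z-2

Cast a ray rightward from (302030, 1850087). For each polygon, the edges (by vertex number in listed order) whose endpoints lie on opposite sides of northing = 1850087, where each meets that height, and whether that is right or left of the point:
Z-14: 2–3 at easting≈308903.4 (right), 6–1 at easting≈347453.9 (right) → 2 crossings.
Z-17: no edge straddles that height → 0 crossings.
Z-8: 3–4 at easting≈326704.8 (right), 6–7 at easting≈357827.3 (right) → 2 crossings.
Z-2: 1–2 at easting≈327697.5 (right), 3–4 at easting≈288538.0 (left) → 1 crossing.
Z-9: no edge straddles that height → 0 crossings.
Only Z-2 has an odd count, so the point is inside Z-2.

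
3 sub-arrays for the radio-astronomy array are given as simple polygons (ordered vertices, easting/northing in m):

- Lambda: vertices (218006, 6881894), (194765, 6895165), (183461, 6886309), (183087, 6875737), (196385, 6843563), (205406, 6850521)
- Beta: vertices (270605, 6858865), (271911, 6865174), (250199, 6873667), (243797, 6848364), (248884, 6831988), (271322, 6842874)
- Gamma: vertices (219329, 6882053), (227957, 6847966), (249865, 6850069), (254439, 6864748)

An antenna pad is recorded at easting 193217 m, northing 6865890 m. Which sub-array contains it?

Cast a ray rightward from (193217, 6865890). For each polygon, the edges (by vertex number in listed order) whose endpoints lie on opposite sides of northing = 6865890, where each meets that height, and whether that is right or left of the point:
Lambda: 4–5 at easting≈187156.9 (left), 6–1 at easting≈211578.5 (right) → 1 crossing.
Beta: 2–3 at easting≈270080.6 (right), 3–4 at easting≈248231.3 (right) → 2 crossings.
Gamma: 1–2 at easting≈223420.1 (right), 4–1 at easting≈252122.0 (right) → 2 crossings.
Only Lambda has an odd count, so the point is inside Lambda.

Lambda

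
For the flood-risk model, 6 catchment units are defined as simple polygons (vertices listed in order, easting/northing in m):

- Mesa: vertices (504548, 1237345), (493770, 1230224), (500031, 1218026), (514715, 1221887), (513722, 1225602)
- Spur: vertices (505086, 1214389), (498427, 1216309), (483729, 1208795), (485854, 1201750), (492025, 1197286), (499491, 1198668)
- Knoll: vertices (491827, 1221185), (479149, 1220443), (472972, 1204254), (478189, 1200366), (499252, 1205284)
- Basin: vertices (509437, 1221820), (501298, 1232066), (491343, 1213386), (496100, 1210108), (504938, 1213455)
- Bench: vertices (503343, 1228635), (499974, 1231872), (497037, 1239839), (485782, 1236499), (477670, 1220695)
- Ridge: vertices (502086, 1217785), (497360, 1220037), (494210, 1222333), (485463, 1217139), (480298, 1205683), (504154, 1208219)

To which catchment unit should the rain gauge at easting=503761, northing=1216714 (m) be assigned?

Basin

Cast a ray rightward from (503761, 1216714). For each polygon, the edges (by vertex number in listed order) whose endpoints lie on opposite sides of northing = 1216714, where each meets that height, and whether that is right or left of the point:
Mesa: no edge straddles that height → 0 crossings.
Spur: no edge straddles that height → 0 crossings.
Knoll: 2–3 at easting≈477726.2 (left), 5–1 at easting≈493914.7 (left) → 0 crossings.
Basin: 2–3 at easting≈493116.6 (left), 5–1 at easting≈506690.8 (right) → 1 crossing.
Bench: no edge straddles that height → 0 crossings.
Ridge: 4–5 at easting≈485271.4 (left), 6–1 at easting≈502317.5 (left) → 0 crossings.
Only Basin has an odd count, so the point is inside Basin.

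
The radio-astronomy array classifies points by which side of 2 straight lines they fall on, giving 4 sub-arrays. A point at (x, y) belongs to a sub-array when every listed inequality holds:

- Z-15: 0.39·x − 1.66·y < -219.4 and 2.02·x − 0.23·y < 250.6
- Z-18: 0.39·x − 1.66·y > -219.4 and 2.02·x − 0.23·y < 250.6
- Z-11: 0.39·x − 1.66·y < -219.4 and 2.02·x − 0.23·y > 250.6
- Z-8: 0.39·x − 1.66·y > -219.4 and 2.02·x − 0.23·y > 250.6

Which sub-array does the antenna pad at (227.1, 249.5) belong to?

0.39·227.1 − 1.66·249.5 = -325.601, which is < -219.4
2.02·227.1 − 0.23·249.5 = 401.357, which is > 250.6
This sign pattern matches Z-11.

Z-11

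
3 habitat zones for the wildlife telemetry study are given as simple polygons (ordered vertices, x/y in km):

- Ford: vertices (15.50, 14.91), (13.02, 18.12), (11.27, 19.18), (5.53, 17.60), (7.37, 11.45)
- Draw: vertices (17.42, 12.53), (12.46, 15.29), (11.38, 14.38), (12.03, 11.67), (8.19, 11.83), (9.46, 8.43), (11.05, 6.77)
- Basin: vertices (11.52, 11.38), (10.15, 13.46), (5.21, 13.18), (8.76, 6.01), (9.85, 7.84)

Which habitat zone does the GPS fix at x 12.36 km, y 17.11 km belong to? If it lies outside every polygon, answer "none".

Cast a ray rightward from (12.36, 17.11). For each polygon, the edges (by vertex number in listed order) whose endpoints lie on opposite sides of y = 17.11, where each meets that height, and whether that is right or left of the point:
Ford: 1–2 at x≈13.800 (right), 4–5 at x≈5.677 (left) → 1 crossing.
Draw: no edge straddles that height → 0 crossings.
Basin: no edge straddles that height → 0 crossings.
Only Ford has an odd count, so the point is inside Ford.

Ford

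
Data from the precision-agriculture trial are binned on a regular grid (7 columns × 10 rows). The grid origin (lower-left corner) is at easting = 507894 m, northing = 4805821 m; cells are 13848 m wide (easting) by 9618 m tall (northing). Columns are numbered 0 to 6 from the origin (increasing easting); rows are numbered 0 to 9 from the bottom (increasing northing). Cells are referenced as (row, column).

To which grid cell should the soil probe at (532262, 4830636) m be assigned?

Column index: ⌊(532262 − 507894) / 13848⌋ = ⌊1.760⌋ = 1
Row offset from origin: ⌊(4830636 − 4805821) / 9618⌋ = ⌊2.580⌋ = 2 → row 2

(2, 1)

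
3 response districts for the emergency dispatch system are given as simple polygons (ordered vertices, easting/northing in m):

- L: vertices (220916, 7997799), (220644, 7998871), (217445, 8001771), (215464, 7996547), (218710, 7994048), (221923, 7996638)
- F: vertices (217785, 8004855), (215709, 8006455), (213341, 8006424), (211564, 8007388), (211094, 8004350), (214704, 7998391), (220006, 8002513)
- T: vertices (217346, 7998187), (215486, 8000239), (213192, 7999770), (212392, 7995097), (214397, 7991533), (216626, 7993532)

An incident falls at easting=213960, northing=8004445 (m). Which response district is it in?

F

Cast a ray rightward from (213960, 8004445). For each polygon, the edges (by vertex number in listed order) whose endpoints lie on opposite sides of northing = 8004445, where each meets that height, and whether that is right or left of the point:
L: no edge straddles that height → 0 crossings.
F: 4–5 at easting≈211108.7 (left), 7–1 at easting≈218173.8 (right) → 1 crossing.
T: no edge straddles that height → 0 crossings.
Only F has an odd count, so the point is inside F.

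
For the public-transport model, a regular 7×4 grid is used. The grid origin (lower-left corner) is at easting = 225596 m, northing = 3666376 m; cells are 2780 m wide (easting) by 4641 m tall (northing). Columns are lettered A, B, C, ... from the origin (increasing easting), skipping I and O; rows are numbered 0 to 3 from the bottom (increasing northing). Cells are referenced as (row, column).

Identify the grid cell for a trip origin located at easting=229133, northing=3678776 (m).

(2, B)

Column index: ⌊(229133 − 225596) / 2780⌋ = ⌊1.272⌋ = 1 → column B
Row offset from origin: ⌊(3678776 − 3666376) / 4641⌋ = ⌊2.672⌋ = 2 → row 2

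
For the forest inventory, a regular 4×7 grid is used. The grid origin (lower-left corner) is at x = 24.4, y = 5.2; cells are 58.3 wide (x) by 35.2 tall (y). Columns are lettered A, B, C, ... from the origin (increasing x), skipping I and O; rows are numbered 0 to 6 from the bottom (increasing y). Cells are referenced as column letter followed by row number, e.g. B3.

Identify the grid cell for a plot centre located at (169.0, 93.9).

Column index: ⌊(169.0 − 24.4) / 58.3⌋ = ⌊2.480⌋ = 2 → column C
Row offset from origin: ⌊(93.9 − 5.2) / 35.2⌋ = ⌊2.520⌋ = 2 → row 2

C2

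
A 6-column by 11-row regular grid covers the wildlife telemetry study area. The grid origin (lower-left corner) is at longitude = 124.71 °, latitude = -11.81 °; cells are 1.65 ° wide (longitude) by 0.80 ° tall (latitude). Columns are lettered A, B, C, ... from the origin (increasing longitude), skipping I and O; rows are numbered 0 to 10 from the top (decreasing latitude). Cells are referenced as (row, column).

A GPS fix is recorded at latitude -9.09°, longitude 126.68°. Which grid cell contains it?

Column index: ⌊(126.68 − 124.71) / 1.65⌋ = ⌊1.194⌋ = 1 → column B
Row offset from origin: ⌊(-9.09 − -11.81) / 0.80⌋ = ⌊3.400⌋ = 3 → row 7 (counted from top)

(7, B)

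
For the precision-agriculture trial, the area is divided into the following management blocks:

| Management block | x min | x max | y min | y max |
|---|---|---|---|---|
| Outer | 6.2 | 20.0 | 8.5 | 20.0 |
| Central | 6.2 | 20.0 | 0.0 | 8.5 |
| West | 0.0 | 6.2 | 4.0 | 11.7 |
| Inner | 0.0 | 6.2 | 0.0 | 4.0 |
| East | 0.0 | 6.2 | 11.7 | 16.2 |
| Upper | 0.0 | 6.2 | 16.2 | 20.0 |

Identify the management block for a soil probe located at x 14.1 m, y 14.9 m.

The point has x = 14.1 and y = 14.9.
Only Outer satisfies 6.2 ≤ x ≤ 20.0 and 8.5 ≤ y ≤ 20.0.

Outer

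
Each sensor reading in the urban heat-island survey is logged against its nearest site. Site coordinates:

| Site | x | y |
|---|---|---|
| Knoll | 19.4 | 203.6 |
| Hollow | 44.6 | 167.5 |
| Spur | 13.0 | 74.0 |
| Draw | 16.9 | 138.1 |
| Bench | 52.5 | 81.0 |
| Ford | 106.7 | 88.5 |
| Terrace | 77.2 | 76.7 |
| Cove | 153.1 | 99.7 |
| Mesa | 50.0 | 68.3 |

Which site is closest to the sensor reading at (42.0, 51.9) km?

Squared distances to each site:
Knoll: 23523.650; Hollow: 13370.120; Spur: 1329.410; Draw: 8060.450; Bench: 957.060; Ford: 5525.650; Terrace: 1854.080; Cove: 14628.050; Mesa: 332.960.
Minimum at Mesa.

Mesa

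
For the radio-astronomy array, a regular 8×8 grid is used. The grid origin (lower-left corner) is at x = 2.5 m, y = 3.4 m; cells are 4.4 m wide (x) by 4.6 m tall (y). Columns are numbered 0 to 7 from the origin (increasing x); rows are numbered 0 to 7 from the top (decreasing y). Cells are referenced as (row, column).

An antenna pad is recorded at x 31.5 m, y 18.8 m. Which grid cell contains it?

Column index: ⌊(31.5 − 2.5) / 4.4⌋ = ⌊6.591⌋ = 6
Row offset from origin: ⌊(18.8 − 3.4) / 4.6⌋ = ⌊3.348⌋ = 3 → row 4 (counted from top)

(4, 6)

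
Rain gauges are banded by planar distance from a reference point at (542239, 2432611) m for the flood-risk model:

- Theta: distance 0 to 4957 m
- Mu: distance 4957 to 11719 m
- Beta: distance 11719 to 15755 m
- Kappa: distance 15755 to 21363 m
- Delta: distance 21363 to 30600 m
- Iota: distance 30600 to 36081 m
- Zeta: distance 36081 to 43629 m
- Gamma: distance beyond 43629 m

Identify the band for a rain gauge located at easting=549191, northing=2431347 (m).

Distance = √((549191−542239)² + (2431347−2432611)²) = √(48330304.000 + 1597696.000) = 7065.975 m.
4957 ≤ 7065.975 < 11719 → Mu.

Mu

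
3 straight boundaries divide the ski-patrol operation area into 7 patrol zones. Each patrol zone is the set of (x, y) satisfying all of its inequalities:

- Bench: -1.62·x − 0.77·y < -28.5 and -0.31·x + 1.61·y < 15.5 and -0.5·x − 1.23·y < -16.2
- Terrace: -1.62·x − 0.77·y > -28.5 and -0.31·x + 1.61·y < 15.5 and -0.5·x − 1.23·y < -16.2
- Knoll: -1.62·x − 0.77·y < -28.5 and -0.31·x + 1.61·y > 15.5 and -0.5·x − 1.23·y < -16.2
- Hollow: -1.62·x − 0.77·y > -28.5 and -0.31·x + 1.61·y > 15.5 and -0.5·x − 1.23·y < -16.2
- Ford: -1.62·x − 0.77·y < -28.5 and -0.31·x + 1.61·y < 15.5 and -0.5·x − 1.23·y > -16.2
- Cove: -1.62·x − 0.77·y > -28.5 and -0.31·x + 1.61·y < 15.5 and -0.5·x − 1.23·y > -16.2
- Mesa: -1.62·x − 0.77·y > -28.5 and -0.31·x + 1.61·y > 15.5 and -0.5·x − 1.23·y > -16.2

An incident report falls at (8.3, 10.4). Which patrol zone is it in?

-1.62·8.3 − 0.77·10.4 = -21.454, which is > -28.5
-0.31·8.3 + 1.61·10.4 = 14.171, which is < 15.5
-0.5·8.3 − 1.23·10.4 = -16.942, which is < -16.2
This sign pattern matches Terrace.

Terrace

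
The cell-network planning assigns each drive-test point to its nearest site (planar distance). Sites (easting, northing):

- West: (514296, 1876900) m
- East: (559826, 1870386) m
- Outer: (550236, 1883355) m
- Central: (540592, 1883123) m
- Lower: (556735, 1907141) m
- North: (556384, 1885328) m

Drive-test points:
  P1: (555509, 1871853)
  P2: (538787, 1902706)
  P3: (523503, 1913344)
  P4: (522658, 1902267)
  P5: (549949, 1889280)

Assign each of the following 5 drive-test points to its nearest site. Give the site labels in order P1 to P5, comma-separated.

P1 → East (d²=20788578.00)
P2 → Lower (d²=341799929.00)
P3 → Lower (d²=1142843033.00)
P4 → Central (d²=688121092.00)
P5 → Outer (d²=35187994.00)

East, Lower, Lower, Central, Outer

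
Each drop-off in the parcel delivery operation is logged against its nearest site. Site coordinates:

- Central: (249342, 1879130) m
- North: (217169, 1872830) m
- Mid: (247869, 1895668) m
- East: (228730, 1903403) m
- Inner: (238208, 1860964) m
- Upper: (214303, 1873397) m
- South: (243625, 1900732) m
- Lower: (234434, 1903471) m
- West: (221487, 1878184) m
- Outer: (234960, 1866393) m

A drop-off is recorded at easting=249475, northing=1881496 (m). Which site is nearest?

Squared distances to each site:
Central: 5615645.000; North: 1118777192.000; Mid: 203424820.000; East: 910271674.000; Inner: 548508313.000; Upper: 1302663385.000; South: 404246196.000; Lower: 709132306.000; West: 794297488.000; Outer: 438785834.000.
Minimum at Central.

Central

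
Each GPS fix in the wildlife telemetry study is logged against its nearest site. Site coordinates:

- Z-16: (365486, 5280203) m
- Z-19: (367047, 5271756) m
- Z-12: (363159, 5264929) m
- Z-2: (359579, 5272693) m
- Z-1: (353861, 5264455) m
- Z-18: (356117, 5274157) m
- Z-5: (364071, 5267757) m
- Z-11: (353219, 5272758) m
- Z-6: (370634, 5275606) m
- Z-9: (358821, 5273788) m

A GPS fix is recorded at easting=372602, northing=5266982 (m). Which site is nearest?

Z-19

Squared distances to each site:
Z-16: 225432297.000; Z-19: 53649101.000; Z-12: 93385058.000; Z-2: 202214050.000; Z-1: 357610810.000; Z-18: 323235850.000; Z-5: 73378586.000; Z-11: 409062865.000; Z-6: 78246400.000; Z-9: 236237597.000.
Minimum at Z-19.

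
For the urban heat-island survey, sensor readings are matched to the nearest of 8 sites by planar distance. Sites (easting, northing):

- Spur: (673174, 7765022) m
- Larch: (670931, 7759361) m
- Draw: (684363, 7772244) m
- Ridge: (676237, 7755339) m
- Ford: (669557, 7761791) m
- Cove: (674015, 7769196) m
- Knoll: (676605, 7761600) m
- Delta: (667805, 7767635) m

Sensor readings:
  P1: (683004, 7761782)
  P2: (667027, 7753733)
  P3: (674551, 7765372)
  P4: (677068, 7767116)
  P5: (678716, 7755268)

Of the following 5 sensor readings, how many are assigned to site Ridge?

1

P1 → Knoll
P2 → Larch
P3 → Spur
P4 → Cove
P5 → Ridge
1 of the 5 goes to Ridge.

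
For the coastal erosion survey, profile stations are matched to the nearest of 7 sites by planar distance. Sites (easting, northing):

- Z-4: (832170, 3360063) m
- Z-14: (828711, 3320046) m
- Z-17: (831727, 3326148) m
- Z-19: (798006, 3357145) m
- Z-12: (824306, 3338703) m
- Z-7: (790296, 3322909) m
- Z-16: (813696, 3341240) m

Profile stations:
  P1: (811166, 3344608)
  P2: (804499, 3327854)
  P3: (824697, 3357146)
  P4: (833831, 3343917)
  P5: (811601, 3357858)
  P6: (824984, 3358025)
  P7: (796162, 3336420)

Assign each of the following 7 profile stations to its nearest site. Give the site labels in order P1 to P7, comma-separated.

Z-16, Z-7, Z-4, Z-12, Z-19, Z-4, Z-7

P1 → Z-16 (d²=17744324.00)
P2 → Z-7 (d²=226178234.00)
P3 → Z-4 (d²=64354618.00)
P4 → Z-12 (d²=117911421.00)
P5 → Z-19 (d²=185332394.00)
P6 → Z-4 (d²=55792040.00)
P7 → Z-7 (d²=216957077.00)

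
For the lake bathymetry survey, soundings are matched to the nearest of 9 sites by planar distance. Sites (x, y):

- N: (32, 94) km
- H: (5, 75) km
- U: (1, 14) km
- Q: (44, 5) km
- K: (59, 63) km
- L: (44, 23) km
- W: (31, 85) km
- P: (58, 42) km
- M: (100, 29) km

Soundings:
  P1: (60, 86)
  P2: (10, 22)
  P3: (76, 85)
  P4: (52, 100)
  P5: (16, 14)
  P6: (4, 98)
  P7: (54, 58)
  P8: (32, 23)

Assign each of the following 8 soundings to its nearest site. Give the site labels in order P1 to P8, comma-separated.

P1 → K (d²=530.00)
P2 → U (d²=145.00)
P3 → K (d²=773.00)
P4 → N (d²=436.00)
P5 → U (d²=225.00)
P6 → H (d²=530.00)
P7 → K (d²=50.00)
P8 → L (d²=144.00)

K, U, K, N, U, H, K, L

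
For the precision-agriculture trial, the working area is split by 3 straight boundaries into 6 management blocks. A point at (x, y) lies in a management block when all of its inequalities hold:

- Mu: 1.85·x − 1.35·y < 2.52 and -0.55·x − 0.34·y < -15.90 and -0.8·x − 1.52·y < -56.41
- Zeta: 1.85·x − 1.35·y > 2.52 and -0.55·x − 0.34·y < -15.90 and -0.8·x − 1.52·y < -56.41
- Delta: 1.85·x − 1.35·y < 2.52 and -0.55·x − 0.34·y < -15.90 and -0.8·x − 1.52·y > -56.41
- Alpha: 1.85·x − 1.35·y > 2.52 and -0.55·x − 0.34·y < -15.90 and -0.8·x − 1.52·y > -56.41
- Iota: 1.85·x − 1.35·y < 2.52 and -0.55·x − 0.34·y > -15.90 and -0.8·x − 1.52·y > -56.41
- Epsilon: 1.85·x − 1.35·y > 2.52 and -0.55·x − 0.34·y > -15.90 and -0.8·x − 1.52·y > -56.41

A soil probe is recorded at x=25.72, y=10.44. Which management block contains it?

Alpha

1.85·25.72 − 1.35·10.44 = 33.488, which is > 2.52
-0.55·25.72 − 0.34·10.44 = -17.696, which is < -15.90
-0.8·25.72 − 1.52·10.44 = -36.445, which is > -56.41
This sign pattern matches Alpha.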